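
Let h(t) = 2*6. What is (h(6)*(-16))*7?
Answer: -1344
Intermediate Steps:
h(t) = 12
(h(6)*(-16))*7 = (12*(-16))*7 = -192*7 = -1344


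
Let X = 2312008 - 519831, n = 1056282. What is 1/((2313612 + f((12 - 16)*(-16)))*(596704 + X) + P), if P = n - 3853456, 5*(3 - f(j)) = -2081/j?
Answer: 320/1768628368906481 ≈ 1.8093e-13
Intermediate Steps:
f(j) = 3 + 2081/(5*j) (f(j) = 3 - (-2081)/(5*j) = 3 + 2081/(5*j))
P = -2797174 (P = 1056282 - 3853456 = -2797174)
X = 1792177
1/((2313612 + f((12 - 16)*(-16)))*(596704 + X) + P) = 1/((2313612 + (3 + 2081/(5*(((12 - 16)*(-16))))))*(596704 + 1792177) - 2797174) = 1/((2313612 + (3 + 2081/(5*((-4*(-16))))))*2388881 - 2797174) = 1/((2313612 + (3 + (2081/5)/64))*2388881 - 2797174) = 1/((2313612 + (3 + (2081/5)*(1/64)))*2388881 - 2797174) = 1/((2313612 + (3 + 2081/320))*2388881 - 2797174) = 1/((2313612 + 3041/320)*2388881 - 2797174) = 1/((740358881/320)*2388881 - 2797174) = 1/(1768629264002161/320 - 2797174) = 1/(1768628368906481/320) = 320/1768628368906481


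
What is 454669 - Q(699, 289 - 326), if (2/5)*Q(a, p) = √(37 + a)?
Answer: 454669 - 10*√46 ≈ 4.5460e+5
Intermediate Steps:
Q(a, p) = 5*√(37 + a)/2
454669 - Q(699, 289 - 326) = 454669 - 5*√(37 + 699)/2 = 454669 - 5*√736/2 = 454669 - 5*4*√46/2 = 454669 - 10*√46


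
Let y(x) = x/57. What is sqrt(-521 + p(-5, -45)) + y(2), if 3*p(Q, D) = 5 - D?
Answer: 2/57 + I*sqrt(4539)/3 ≈ 0.035088 + 22.457*I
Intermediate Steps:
p(Q, D) = 5/3 - D/3 (p(Q, D) = (5 - D)/3 = 5/3 - D/3)
y(x) = x/57 (y(x) = x*(1/57) = x/57)
sqrt(-521 + p(-5, -45)) + y(2) = sqrt(-521 + (5/3 - 1/3*(-45))) + (1/57)*2 = sqrt(-521 + (5/3 + 15)) + 2/57 = sqrt(-521 + 50/3) + 2/57 = sqrt(-1513/3) + 2/57 = I*sqrt(4539)/3 + 2/57 = 2/57 + I*sqrt(4539)/3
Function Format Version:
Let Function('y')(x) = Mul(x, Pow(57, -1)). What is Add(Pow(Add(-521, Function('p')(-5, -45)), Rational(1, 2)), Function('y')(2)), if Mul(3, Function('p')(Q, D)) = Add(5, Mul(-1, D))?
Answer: Add(Rational(2, 57), Mul(Rational(1, 3), I, Pow(4539, Rational(1, 2)))) ≈ Add(0.035088, Mul(22.457, I))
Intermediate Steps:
Function('p')(Q, D) = Add(Rational(5, 3), Mul(Rational(-1, 3), D)) (Function('p')(Q, D) = Mul(Rational(1, 3), Add(5, Mul(-1, D))) = Add(Rational(5, 3), Mul(Rational(-1, 3), D)))
Function('y')(x) = Mul(Rational(1, 57), x) (Function('y')(x) = Mul(x, Rational(1, 57)) = Mul(Rational(1, 57), x))
Add(Pow(Add(-521, Function('p')(-5, -45)), Rational(1, 2)), Function('y')(2)) = Add(Pow(Add(-521, Add(Rational(5, 3), Mul(Rational(-1, 3), -45))), Rational(1, 2)), Mul(Rational(1, 57), 2)) = Add(Pow(Add(-521, Add(Rational(5, 3), 15)), Rational(1, 2)), Rational(2, 57)) = Add(Pow(Add(-521, Rational(50, 3)), Rational(1, 2)), Rational(2, 57)) = Add(Pow(Rational(-1513, 3), Rational(1, 2)), Rational(2, 57)) = Add(Mul(Rational(1, 3), I, Pow(4539, Rational(1, 2))), Rational(2, 57)) = Add(Rational(2, 57), Mul(Rational(1, 3), I, Pow(4539, Rational(1, 2))))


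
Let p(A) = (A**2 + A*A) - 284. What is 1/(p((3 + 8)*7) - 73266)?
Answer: -1/61692 ≈ -1.6210e-5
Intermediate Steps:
p(A) = -284 + 2*A**2 (p(A) = (A**2 + A**2) - 284 = 2*A**2 - 284 = -284 + 2*A**2)
1/(p((3 + 8)*7) - 73266) = 1/((-284 + 2*((3 + 8)*7)**2) - 73266) = 1/((-284 + 2*(11*7)**2) - 73266) = 1/((-284 + 2*77**2) - 73266) = 1/((-284 + 2*5929) - 73266) = 1/((-284 + 11858) - 73266) = 1/(11574 - 73266) = 1/(-61692) = -1/61692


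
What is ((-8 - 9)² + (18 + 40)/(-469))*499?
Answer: 67606017/469 ≈ 1.4415e+5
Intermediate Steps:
((-8 - 9)² + (18 + 40)/(-469))*499 = ((-17)² + 58*(-1/469))*499 = (289 - 58/469)*499 = (135483/469)*499 = 67606017/469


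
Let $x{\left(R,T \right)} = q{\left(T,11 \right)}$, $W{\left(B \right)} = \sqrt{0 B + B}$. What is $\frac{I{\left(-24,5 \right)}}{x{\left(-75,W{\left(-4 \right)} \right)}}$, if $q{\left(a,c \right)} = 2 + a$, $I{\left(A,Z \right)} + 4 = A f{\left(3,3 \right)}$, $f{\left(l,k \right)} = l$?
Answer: $-19 + 19 i \approx -19.0 + 19.0 i$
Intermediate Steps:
$W{\left(B \right)} = \sqrt{B}$ ($W{\left(B \right)} = \sqrt{0 + B} = \sqrt{B}$)
$I{\left(A,Z \right)} = -4 + 3 A$ ($I{\left(A,Z \right)} = -4 + A 3 = -4 + 3 A$)
$x{\left(R,T \right)} = 2 + T$
$\frac{I{\left(-24,5 \right)}}{x{\left(-75,W{\left(-4 \right)} \right)}} = \frac{-4 + 3 \left(-24\right)}{2 + \sqrt{-4}} = \frac{-4 - 72}{2 + 2 i} = - 76 \frac{2 - 2 i}{8} = - \frac{19 \left(2 - 2 i\right)}{2}$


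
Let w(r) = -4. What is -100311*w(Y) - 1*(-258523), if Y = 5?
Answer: 659767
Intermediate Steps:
-100311*w(Y) - 1*(-258523) = -100311*(-4) - 1*(-258523) = 401244 + 258523 = 659767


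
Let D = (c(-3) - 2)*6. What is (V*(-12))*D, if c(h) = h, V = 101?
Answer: 36360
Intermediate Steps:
D = -30 (D = (-3 - 2)*6 = -5*6 = -30)
(V*(-12))*D = (101*(-12))*(-30) = -1212*(-30) = 36360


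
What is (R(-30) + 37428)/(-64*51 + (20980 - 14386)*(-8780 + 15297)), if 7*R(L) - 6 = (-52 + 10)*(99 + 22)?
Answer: 42820/50131473 ≈ 0.00085415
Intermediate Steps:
R(L) = -5076/7 (R(L) = 6/7 + ((-52 + 10)*(99 + 22))/7 = 6/7 + (-42*121)/7 = 6/7 + (⅐)*(-5082) = 6/7 - 726 = -5076/7)
(R(-30) + 37428)/(-64*51 + (20980 - 14386)*(-8780 + 15297)) = (-5076/7 + 37428)/(-64*51 + (20980 - 14386)*(-8780 + 15297)) = 256920/(7*(-3264 + 6594*6517)) = 256920/(7*(-3264 + 42973098)) = (256920/7)/42969834 = (256920/7)*(1/42969834) = 42820/50131473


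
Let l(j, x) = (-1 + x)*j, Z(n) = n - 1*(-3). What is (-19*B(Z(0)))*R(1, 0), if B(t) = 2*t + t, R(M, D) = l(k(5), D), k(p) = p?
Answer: 855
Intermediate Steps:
Z(n) = 3 + n (Z(n) = n + 3 = 3 + n)
l(j, x) = j*(-1 + x)
R(M, D) = -5 + 5*D (R(M, D) = 5*(-1 + D) = -5 + 5*D)
B(t) = 3*t
(-19*B(Z(0)))*R(1, 0) = (-57*(3 + 0))*(-5 + 5*0) = (-57*3)*(-5 + 0) = -19*9*(-5) = -171*(-5) = 855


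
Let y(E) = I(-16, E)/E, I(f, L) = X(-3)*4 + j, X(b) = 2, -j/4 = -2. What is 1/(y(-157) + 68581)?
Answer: 157/10767201 ≈ 1.4581e-5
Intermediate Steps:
j = 8 (j = -4*(-2) = 8)
I(f, L) = 16 (I(f, L) = 2*4 + 8 = 8 + 8 = 16)
y(E) = 16/E
1/(y(-157) + 68581) = 1/(16/(-157) + 68581) = 1/(16*(-1/157) + 68581) = 1/(-16/157 + 68581) = 1/(10767201/157) = 157/10767201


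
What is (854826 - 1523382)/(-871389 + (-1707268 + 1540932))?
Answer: 668556/1037725 ≈ 0.64425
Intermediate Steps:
(854826 - 1523382)/(-871389 + (-1707268 + 1540932)) = -668556/(-871389 - 166336) = -668556/(-1037725) = -668556*(-1/1037725) = 668556/1037725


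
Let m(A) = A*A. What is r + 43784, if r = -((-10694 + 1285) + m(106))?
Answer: 41957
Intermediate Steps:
m(A) = A**2
r = -1827 (r = -((-10694 + 1285) + 106**2) = -(-9409 + 11236) = -1*1827 = -1827)
r + 43784 = -1827 + 43784 = 41957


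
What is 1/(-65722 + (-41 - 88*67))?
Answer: -1/71659 ≈ -1.3955e-5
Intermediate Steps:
1/(-65722 + (-41 - 88*67)) = 1/(-65722 + (-41 - 5896)) = 1/(-65722 - 5937) = 1/(-71659) = -1/71659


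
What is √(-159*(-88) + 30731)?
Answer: √44723 ≈ 211.48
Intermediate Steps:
√(-159*(-88) + 30731) = √(13992 + 30731) = √44723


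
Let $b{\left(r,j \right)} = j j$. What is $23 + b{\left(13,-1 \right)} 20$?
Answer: $43$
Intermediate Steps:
$b{\left(r,j \right)} = j^{2}$
$23 + b{\left(13,-1 \right)} 20 = 23 + \left(-1\right)^{2} \cdot 20 = 23 + 1 \cdot 20 = 23 + 20 = 43$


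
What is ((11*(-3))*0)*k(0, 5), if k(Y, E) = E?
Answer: 0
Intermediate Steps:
((11*(-3))*0)*k(0, 5) = ((11*(-3))*0)*5 = -33*0*5 = 0*5 = 0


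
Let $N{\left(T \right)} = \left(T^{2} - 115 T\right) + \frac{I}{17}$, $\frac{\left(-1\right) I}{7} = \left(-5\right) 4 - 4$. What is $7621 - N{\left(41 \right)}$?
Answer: $\frac{180967}{17} \approx 10645.0$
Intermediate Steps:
$I = 168$ ($I = - 7 \left(\left(-5\right) 4 - 4\right) = - 7 \left(-20 - 4\right) = \left(-7\right) \left(-24\right) = 168$)
$N{\left(T \right)} = \frac{168}{17} + T^{2} - 115 T$ ($N{\left(T \right)} = \left(T^{2} - 115 T\right) + \frac{168}{17} = \frac{168}{17} + T^{2} - 115 T$)
$7621 - N{\left(41 \right)} = 7621 - \left(\frac{168}{17} + 41^{2} - 4715\right) = 7621 - \left(\frac{168}{17} + 1681 - 4715\right) = 7621 - - \frac{51410}{17} = 7621 + \frac{51410}{17} = \frac{180967}{17}$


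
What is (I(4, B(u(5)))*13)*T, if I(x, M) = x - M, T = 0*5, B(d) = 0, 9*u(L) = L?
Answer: 0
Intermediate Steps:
u(L) = L/9
T = 0
(I(4, B(u(5)))*13)*T = ((4 - 1*0)*13)*0 = ((4 + 0)*13)*0 = (4*13)*0 = 52*0 = 0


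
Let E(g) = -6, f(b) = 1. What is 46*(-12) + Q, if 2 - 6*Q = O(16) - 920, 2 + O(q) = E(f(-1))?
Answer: -397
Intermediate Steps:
O(q) = -8 (O(q) = -2 - 6 = -8)
Q = 155 (Q = ⅓ - (-8 - 920)/6 = ⅓ - ⅙*(-928) = ⅓ + 464/3 = 155)
46*(-12) + Q = 46*(-12) + 155 = -552 + 155 = -397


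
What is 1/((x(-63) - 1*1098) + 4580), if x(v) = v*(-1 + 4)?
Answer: 1/3293 ≈ 0.00030367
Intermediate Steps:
x(v) = 3*v (x(v) = v*3 = 3*v)
1/((x(-63) - 1*1098) + 4580) = 1/((3*(-63) - 1*1098) + 4580) = 1/((-189 - 1098) + 4580) = 1/(-1287 + 4580) = 1/3293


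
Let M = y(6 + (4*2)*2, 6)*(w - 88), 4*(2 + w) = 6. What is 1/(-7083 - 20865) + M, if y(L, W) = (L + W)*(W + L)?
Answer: -1939144033/27948 ≈ -69384.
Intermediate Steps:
y(L, W) = (L + W)² (y(L, W) = (L + W)*(L + W) = (L + W)²)
w = -½ (w = -2 + (¼)*6 = -2 + 3/2 = -½ ≈ -0.50000)
M = -69384 (M = ((6 + (4*2)*2) + 6)²*(-½ - 88) = ((6 + 8*2) + 6)²*(-177/2) = ((6 + 16) + 6)²*(-177/2) = (22 + 6)²*(-177/2) = 28²*(-177/2) = 784*(-177/2) = -69384)
1/(-7083 - 20865) + M = 1/(-7083 - 20865) - 69384 = 1/(-27948) - 69384 = -1/27948 - 69384 = -1939144033/27948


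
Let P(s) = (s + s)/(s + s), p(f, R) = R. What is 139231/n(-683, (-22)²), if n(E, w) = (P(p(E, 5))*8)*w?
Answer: 139231/3872 ≈ 35.958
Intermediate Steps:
P(s) = 1 (P(s) = (2*s)/((2*s)) = (2*s)*(1/(2*s)) = 1)
n(E, w) = 8*w (n(E, w) = (1*8)*w = 8*w)
139231/n(-683, (-22)²) = 139231/((8*(-22)²)) = 139231/((8*484)) = 139231/3872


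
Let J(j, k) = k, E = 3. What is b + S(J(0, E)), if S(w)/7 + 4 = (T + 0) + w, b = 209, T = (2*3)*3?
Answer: 328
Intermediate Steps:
T = 18 (T = 6*3 = 18)
S(w) = 98 + 7*w (S(w) = -28 + 7*((18 + 0) + w) = -28 + 7*(18 + w) = -28 + (126 + 7*w) = 98 + 7*w)
b + S(J(0, E)) = 209 + (98 + 7*3) = 209 + (98 + 21) = 209 + 119 = 328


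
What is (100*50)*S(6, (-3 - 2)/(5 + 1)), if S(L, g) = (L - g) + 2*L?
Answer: 282500/3 ≈ 94167.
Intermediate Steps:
S(L, g) = -g + 3*L
(100*50)*S(6, (-3 - 2)/(5 + 1)) = (100*50)*(-(-3 - 2)/(5 + 1) + 3*6) = 5000*(-(-5)/6 + 18) = 5000*(-1*(-5/6) + 18) = 5000*(5/6 + 18) = 5000*(113/6) = 282500/3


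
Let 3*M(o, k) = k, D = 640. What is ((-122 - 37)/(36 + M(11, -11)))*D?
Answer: -305280/97 ≈ -3147.2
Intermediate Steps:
M(o, k) = k/3
((-122 - 37)/(36 + M(11, -11)))*D = ((-122 - 37)/(36 + (1/3)*(-11)))*640 = -159/(36 - 11/3)*640 = -159/97/3*640 = -159*3/97*640 = -477/97*640 = -305280/97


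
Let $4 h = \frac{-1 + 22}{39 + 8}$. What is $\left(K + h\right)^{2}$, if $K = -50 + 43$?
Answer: $\frac{1677025}{35344} \approx 47.449$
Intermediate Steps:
$h = \frac{21}{188}$ ($h = \frac{\left(-1 + 22\right) \frac{1}{39 + 8}}{4} = \frac{21 \cdot \frac{1}{47}}{4} = \frac{1}{4} \cdot \frac{21}{47} = \frac{21}{188} \approx 0.1117$)
$K = -7$
$\left(K + h\right)^{2} = \left(-7 + \frac{21}{188}\right)^{2} = \left(- \frac{1295}{188}\right)^{2} = \frac{1677025}{35344}$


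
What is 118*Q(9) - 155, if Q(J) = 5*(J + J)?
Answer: 10465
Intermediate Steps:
Q(J) = 10*J (Q(J) = 5*(2*J) = 10*J)
118*Q(9) - 155 = 118*(10*9) - 155 = 118*90 - 155 = 10620 - 155 = 10465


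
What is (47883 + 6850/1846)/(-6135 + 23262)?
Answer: 44199434/15808221 ≈ 2.7960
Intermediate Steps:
(47883 + 6850/1846)/(-6135 + 23262) = (47883 + 6850*(1/1846))/17127 = (47883 + 3425/923)*(1/17127) = (44199434/923)*(1/17127) = 44199434/15808221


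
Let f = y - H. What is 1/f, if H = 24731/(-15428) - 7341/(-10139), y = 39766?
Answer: 22346356/888644834219 ≈ 2.5147e-5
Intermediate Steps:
H = -19641523/22346356 (H = 24731*(-1/15428) - 7341*(-1/10139) = -3533/2204 + 7341/10139 = -19641523/22346356 ≈ -0.87896)
f = 888644834219/22346356 (f = 39766 - 1*(-19641523/22346356) = 39766 + 19641523/22346356 = 888644834219/22346356 ≈ 39767.)
1/f = 1/(888644834219/22346356) = 22346356/888644834219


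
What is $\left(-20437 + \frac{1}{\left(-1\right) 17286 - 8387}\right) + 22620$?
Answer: $\frac{56044158}{25673} \approx 2183.0$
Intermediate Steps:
$\left(-20437 + \frac{1}{\left(-1\right) 17286 - 8387}\right) + 22620 = \left(-20437 + \frac{1}{-17286 - 8387}\right) + 22620 = \left(-20437 + \frac{1}{-25673}\right) + 22620 = \left(-20437 - \frac{1}{25673}\right) + 22620 = - \frac{524679102}{25673} + 22620 = \frac{56044158}{25673}$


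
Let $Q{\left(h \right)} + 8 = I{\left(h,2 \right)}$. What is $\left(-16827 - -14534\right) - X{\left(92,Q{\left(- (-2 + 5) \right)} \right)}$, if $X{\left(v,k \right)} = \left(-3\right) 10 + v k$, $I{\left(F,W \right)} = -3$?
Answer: $-1251$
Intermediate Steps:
$Q{\left(h \right)} = -11$ ($Q{\left(h \right)} = -8 - 3 = -11$)
$X{\left(v,k \right)} = -30 + k v$
$\left(-16827 - -14534\right) - X{\left(92,Q{\left(- (-2 + 5) \right)} \right)} = \left(-16827 - -14534\right) - \left(-30 - 1012\right) = \left(-16827 + 14534\right) - \left(-30 - 1012\right) = -2293 - -1042 = -2293 + 1042 = -1251$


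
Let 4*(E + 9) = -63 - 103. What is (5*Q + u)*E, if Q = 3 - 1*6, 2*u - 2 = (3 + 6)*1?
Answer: 1919/4 ≈ 479.75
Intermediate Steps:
E = -101/2 (E = -9 + (-63 - 103)/4 = -9 + (1/4)*(-166) = -9 - 83/2 = -101/2 ≈ -50.500)
u = 11/2 (u = 1 + ((3 + 6)*1)/2 = 1 + (9*1)/2 = 1 + (1/2)*9 = 1 + 9/2 = 11/2 ≈ 5.5000)
Q = -3 (Q = 3 - 6 = -3)
(5*Q + u)*E = (5*(-3) + 11/2)*(-101/2) = (-15 + 11/2)*(-101/2) = -19/2*(-101/2) = 1919/4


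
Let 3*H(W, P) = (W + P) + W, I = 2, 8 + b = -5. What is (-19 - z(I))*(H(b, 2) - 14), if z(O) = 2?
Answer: 462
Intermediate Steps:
b = -13 (b = -8 - 5 = -13)
H(W, P) = P/3 + 2*W/3 (H(W, P) = ((W + P) + W)/3 = ((P + W) + W)/3 = (P + 2*W)/3 = P/3 + 2*W/3)
(-19 - z(I))*(H(b, 2) - 14) = (-19 - 1*2)*(((⅓)*2 + (⅔)*(-13)) - 14) = (-19 - 2)*((⅔ - 26/3) - 14) = -21*(-8 - 14) = -21*(-22) = 462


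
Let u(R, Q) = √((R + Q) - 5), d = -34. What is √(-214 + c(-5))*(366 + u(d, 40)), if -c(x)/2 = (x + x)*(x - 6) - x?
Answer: 734*I*√111 ≈ 7733.2*I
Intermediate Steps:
u(R, Q) = √(-5 + Q + R) (u(R, Q) = √((Q + R) - 5) = √(-5 + Q + R))
c(x) = 2*x - 4*x*(-6 + x) (c(x) = -2*((x + x)*(x - 6) - x) = -2*((2*x)*(-6 + x) - x) = -2*(2*x*(-6 + x) - x) = -2*(-x + 2*x*(-6 + x)) = 2*x - 4*x*(-6 + x))
√(-214 + c(-5))*(366 + u(d, 40)) = √(-214 + 2*(-5)*(13 - 2*(-5)))*(366 + √(-5 + 40 - 34)) = √(-214 + 2*(-5)*(13 + 10))*(366 + √1) = √(-214 + 2*(-5)*23)*(366 + 1) = √(-214 - 230)*367 = √(-444)*367 = (2*I*√111)*367 = 734*I*√111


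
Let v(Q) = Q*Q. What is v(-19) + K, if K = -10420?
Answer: -10059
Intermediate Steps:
v(Q) = Q²
v(-19) + K = (-19)² - 10420 = 361 - 10420 = -10059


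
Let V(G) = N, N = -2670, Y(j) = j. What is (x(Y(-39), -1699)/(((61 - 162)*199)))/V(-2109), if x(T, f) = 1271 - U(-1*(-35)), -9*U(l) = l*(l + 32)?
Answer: 6892/241489485 ≈ 2.8540e-5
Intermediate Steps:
V(G) = -2670
U(l) = -l*(32 + l)/9 (U(l) = -l*(l + 32)/9 = -l*(32 + l)/9)
x(T, f) = 13784/9 (x(T, f) = 1271 - (-1)*(-1*(-35))*(32 - 1*(-35))/9 = 1271 - (-1)*35*(32 + 35)/9 = 1271 - (-1)*35*67/9 = 1271 - 1*(-2345/9) = 1271 + 2345/9 = 13784/9)
(x(Y(-39), -1699)/(((61 - 162)*199)))/V(-2109) = (13784/(9*(((61 - 162)*199))))/(-2670) = (13784/(9*((-101*199))))*(-1/2670) = ((13784/9)/(-20099))*(-1/2670) = ((13784/9)*(-1/20099))*(-1/2670) = -13784/180891*(-1/2670) = 6892/241489485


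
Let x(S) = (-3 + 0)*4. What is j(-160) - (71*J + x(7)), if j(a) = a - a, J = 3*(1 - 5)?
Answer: 864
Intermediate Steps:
x(S) = -12 (x(S) = -3*4 = -12)
J = -12 (J = 3*(-4) = -12)
j(a) = 0
j(-160) - (71*J + x(7)) = 0 - (71*(-12) - 12) = 0 - (-852 - 12) = 0 - 1*(-864) = 0 + 864 = 864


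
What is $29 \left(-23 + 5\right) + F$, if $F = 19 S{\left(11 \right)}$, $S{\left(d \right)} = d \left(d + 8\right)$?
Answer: $3449$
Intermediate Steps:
$S{\left(d \right)} = d \left(8 + d\right)$
$F = 3971$ ($F = 19 \cdot 11 \left(8 + 11\right) = 19 \cdot 11 \cdot 19 = 19 \cdot 209 = 3971$)
$29 \left(-23 + 5\right) + F = 29 \left(-23 + 5\right) + 3971 = 29 \left(-18\right) + 3971 = -522 + 3971 = 3449$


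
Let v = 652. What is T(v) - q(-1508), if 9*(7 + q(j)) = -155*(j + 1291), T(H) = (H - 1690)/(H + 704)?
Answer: -7588829/2034 ≈ -3731.0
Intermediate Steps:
T(H) = (-1690 + H)/(704 + H)
q(j) = -200168/9 - 155*j/9 (q(j) = -7 + (-155*(j + 1291))/9 = -7 + (-155*(1291 + j))/9 = -7 + (-200105 - 155*j)/9 = -7 + (-200105/9 - 155*j/9) = -200168/9 - 155*j/9)
T(v) - q(-1508) = (-1690 + 652)/(704 + 652) - (-200168/9 - 155/9*(-1508)) = -1038/1356 - (-200168/9 + 233740/9) = (1/1356)*(-1038) - 1*33572/9 = -173/226 - 33572/9 = -7588829/2034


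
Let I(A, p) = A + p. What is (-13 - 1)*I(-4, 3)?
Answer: 14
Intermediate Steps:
(-13 - 1)*I(-4, 3) = (-13 - 1)*(-4 + 3) = -14*(-1) = 14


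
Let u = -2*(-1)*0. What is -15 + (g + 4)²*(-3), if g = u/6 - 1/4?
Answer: -915/16 ≈ -57.188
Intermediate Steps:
u = 0 (u = 2*0 = 0)
g = -¼ (g = 0/6 - 1/4 = 0*(⅙) - 1*¼ = 0 - ¼ = -¼ ≈ -0.25000)
-15 + (g + 4)²*(-3) = -15 + (-¼ + 4)²*(-3) = -15 + (15/4)²*(-3) = -15 + (225/16)*(-3) = -15 - 675/16 = -915/16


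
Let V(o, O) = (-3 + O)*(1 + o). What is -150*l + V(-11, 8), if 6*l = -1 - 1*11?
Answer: 250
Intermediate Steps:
V(o, O) = (1 + o)*(-3 + O)
l = -2 (l = (-1 - 1*11)/6 = (-1 - 11)/6 = (1/6)*(-12) = -2)
-150*l + V(-11, 8) = -150*(-2) + (-3 + 8 - 3*(-11) + 8*(-11)) = 300 + (-3 + 8 + 33 - 88) = 300 - 50 = 250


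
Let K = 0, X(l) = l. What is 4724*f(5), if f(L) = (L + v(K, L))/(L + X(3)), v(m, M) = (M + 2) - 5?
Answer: 8267/2 ≈ 4133.5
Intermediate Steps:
v(m, M) = -3 + M (v(m, M) = (2 + M) - 5 = -3 + M)
f(L) = (-3 + 2*L)/(3 + L) (f(L) = (L + (-3 + L))/(L + 3) = (-3 + 2*L)/(3 + L))
4724*f(5) = 4724*((-3 + 2*5)/(3 + 5)) = 4724*((-3 + 10)/8) = 4724*((⅛)*7) = 4724*(7/8) = 8267/2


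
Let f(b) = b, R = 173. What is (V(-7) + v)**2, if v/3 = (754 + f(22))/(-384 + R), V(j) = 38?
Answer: 32376100/44521 ≈ 727.21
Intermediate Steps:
v = -2328/211 (v = 3*((754 + 22)/(-384 + 173)) = 3*(776/(-211)) = 3*(776*(-1/211)) = 3*(-776/211) = -2328/211 ≈ -11.033)
(V(-7) + v)**2 = (38 - 2328/211)**2 = (5690/211)**2 = 32376100/44521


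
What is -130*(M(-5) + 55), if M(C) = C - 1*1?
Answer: -6370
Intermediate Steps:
M(C) = -1 + C (M(C) = C - 1 = -1 + C)
-130*(M(-5) + 55) = -130*((-1 - 5) + 55) = -130*(-6 + 55) = -130*49 = -6370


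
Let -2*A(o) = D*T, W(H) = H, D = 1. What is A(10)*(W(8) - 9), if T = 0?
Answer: 0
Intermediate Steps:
A(o) = 0 (A(o) = -0/2 = -½*0 = 0)
A(10)*(W(8) - 9) = 0*(8 - 9) = 0*(-1) = 0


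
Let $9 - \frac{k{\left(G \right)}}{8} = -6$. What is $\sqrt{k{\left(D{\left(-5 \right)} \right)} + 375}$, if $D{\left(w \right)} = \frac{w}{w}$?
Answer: $3 \sqrt{55} \approx 22.249$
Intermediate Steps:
$D{\left(w \right)} = 1$
$k{\left(G \right)} = 120$ ($k{\left(G \right)} = 72 - -48 = 72 + 48 = 120$)
$\sqrt{k{\left(D{\left(-5 \right)} \right)} + 375} = \sqrt{120 + 375} = \sqrt{495} = 3 \sqrt{55}$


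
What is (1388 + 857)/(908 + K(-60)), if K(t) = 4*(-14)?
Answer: 2245/852 ≈ 2.6350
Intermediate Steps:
K(t) = -56
(1388 + 857)/(908 + K(-60)) = (1388 + 857)/(908 - 56) = 2245/852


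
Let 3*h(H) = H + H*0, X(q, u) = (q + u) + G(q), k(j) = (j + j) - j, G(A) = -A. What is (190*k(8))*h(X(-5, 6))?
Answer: 3040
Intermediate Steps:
k(j) = j (k(j) = 2*j - j = j)
X(q, u) = u (X(q, u) = (q + u) - q = u)
h(H) = H/3 (h(H) = (H + H*0)/3 = (H + 0)/3 = H/3)
(190*k(8))*h(X(-5, 6)) = (190*8)*((⅓)*6) = 1520*2 = 3040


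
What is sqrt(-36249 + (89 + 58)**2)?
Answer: 4*I*sqrt(915) ≈ 121.0*I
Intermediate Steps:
sqrt(-36249 + (89 + 58)**2) = sqrt(-36249 + 147**2) = sqrt(-36249 + 21609) = sqrt(-14640) = 4*I*sqrt(915)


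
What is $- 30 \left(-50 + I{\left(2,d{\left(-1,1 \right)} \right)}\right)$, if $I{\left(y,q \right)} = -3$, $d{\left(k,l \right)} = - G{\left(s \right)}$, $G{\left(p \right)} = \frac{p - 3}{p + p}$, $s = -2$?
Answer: $1590$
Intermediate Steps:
$G{\left(p \right)} = \frac{-3 + p}{2 p}$
$d{\left(k,l \right)} = - \frac{5}{4}$ ($d{\left(k,l \right)} = - \frac{-3 - 2}{2 \left(-2\right)} = - \frac{\left(-1\right) \left(-5\right)}{2 \cdot 2} = \left(-1\right) \frac{5}{4} = - \frac{5}{4}$)
$- 30 \left(-50 + I{\left(2,d{\left(-1,1 \right)} \right)}\right) = - 30 \left(-50 - 3\right) = \left(-30\right) \left(-53\right) = 1590$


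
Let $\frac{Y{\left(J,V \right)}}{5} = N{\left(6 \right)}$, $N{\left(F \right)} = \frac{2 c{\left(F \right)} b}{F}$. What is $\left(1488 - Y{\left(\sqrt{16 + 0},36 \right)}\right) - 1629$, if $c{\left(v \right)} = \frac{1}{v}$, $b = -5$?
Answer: $- \frac{2513}{18} \approx -139.61$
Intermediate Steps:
$N{\left(F \right)} = - \frac{10}{F^{2}}$ ($N{\left(F \right)} = \frac{\frac{2}{F} \left(-5\right)}{F} = \frac{\left(-10\right) \frac{1}{F}}{F} = - \frac{10}{F^{2}}$)
$Y{\left(J,V \right)} = - \frac{25}{18}$ ($Y{\left(J,V \right)} = 5 \left(- \frac{10}{36}\right) = 5 \left(\left(-10\right) \frac{1}{36}\right) = 5 \left(- \frac{5}{18}\right) = - \frac{25}{18}$)
$\left(1488 - Y{\left(\sqrt{16 + 0},36 \right)}\right) - 1629 = \left(1488 - - \frac{25}{18}\right) - 1629 = \left(1488 + \frac{25}{18}\right) - 1629 = \frac{26809}{18} - 1629 = - \frac{2513}{18}$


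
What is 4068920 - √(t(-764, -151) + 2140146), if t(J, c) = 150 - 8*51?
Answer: 4068920 - 4*√133743 ≈ 4.0675e+6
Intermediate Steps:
t(J, c) = -258 (t(J, c) = 150 - 408 = -258)
4068920 - √(t(-764, -151) + 2140146) = 4068920 - √(-258 + 2140146) = 4068920 - √2139888 = 4068920 - 4*√133743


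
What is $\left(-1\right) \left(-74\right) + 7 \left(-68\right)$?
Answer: $-402$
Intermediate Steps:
$\left(-1\right) \left(-74\right) + 7 \left(-68\right) = 74 - 476 = -402$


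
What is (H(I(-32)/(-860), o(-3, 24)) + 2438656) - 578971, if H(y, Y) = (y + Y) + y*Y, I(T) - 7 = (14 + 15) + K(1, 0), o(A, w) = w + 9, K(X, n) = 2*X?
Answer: 399839047/215 ≈ 1.8597e+6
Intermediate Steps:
o(A, w) = 9 + w
I(T) = 38 (I(T) = 7 + ((14 + 15) + 2*1) = 7 + (29 + 2) = 7 + 31 = 38)
H(y, Y) = Y + y + Y*y (H(y, Y) = (Y + y) + Y*y = Y + y + Y*y)
(H(I(-32)/(-860), o(-3, 24)) + 2438656) - 578971 = (((9 + 24) + 38/(-860) + (9 + 24)*(38/(-860))) + 2438656) - 578971 = ((33 + 38*(-1/860) + 33*(38*(-1/860))) + 2438656) - 578971 = ((33 - 19/430 + 33*(-19/430)) + 2438656) - 578971 = ((33 - 19/430 - 627/430) + 2438656) - 578971 = (6772/215 + 2438656) - 578971 = 524317812/215 - 578971 = 399839047/215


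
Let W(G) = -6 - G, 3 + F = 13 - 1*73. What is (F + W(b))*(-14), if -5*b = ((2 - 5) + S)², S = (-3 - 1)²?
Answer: 2464/5 ≈ 492.80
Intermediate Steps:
S = 16 (S = (-4)² = 16)
F = -63 (F = -3 + (13 - 1*73) = -3 + (13 - 73) = -3 - 60 = -63)
b = -169/5 (b = -((2 - 5) + 16)²/5 = -(-3 + 16)²/5 = -⅕*13² = -⅕*169 = -169/5 ≈ -33.800)
(F + W(b))*(-14) = (-63 + (-6 - 1*(-169/5)))*(-14) = (-63 + (-6 + 169/5))*(-14) = (-63 + 139/5)*(-14) = -176/5*(-14) = 2464/5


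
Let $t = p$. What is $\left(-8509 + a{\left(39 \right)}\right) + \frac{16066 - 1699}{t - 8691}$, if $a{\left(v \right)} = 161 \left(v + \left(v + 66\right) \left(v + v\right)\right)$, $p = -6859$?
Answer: $\frac{20469383633}{15550} \approx 1.3164 \cdot 10^{6}$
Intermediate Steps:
$t = -6859$
$a{\left(v \right)} = 161 v + 322 v \left(66 + v\right)$ ($a{\left(v \right)} = 161 \left(v + \left(66 + v\right) 2 v\right) = 161 \left(v + 2 v \left(66 + v\right)\right) = 161 v + 322 v \left(66 + v\right)$)
$\left(-8509 + a{\left(39 \right)}\right) + \frac{16066 - 1699}{t - 8691} = \left(-8509 + 161 \cdot 39 \left(133 + 2 \cdot 39\right)\right) + \frac{16066 - 1699}{-6859 - 8691} = \left(-8509 + 161 \cdot 39 \left(133 + 78\right)\right) + \frac{14367}{-15550} = \left(-8509 + 161 \cdot 39 \cdot 211\right) + 14367 \left(- \frac{1}{15550}\right) = \left(-8509 + 1324869\right) - \frac{14367}{15550} = 1316360 - \frac{14367}{15550} = \frac{20469383633}{15550}$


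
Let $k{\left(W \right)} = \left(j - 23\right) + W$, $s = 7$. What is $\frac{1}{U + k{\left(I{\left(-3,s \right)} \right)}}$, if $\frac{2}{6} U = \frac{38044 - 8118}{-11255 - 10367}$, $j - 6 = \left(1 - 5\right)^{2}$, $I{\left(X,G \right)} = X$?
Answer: $- \frac{10811}{88133} \approx -0.12267$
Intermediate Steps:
$j = 22$ ($j = 6 + \left(1 - 5\right)^{2} = 6 + \left(-4\right)^{2} = 6 + 16 = 22$)
$k{\left(W \right)} = -1 + W$ ($k{\left(W \right)} = \left(22 - 23\right) + W = -1 + W$)
$U = - \frac{44889}{10811}$ ($U = 3 \frac{38044 - 8118}{-11255 - 10367} = 3 \frac{29926}{-21622} = 3 \cdot 29926 \left(- \frac{1}{21622}\right) = 3 \left(- \frac{14963}{10811}\right) = - \frac{44889}{10811} \approx -4.1522$)
$\frac{1}{U + k{\left(I{\left(-3,s \right)} \right)}} = \frac{1}{- \frac{44889}{10811} - 4} = \frac{1}{- \frac{88133}{10811}} = - \frac{10811}{88133}$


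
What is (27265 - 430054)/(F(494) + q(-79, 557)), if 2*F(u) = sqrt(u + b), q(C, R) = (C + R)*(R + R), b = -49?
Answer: -285975893584/378063639937 + 268526*sqrt(445)/378063639937 ≈ -0.75641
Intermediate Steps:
q(C, R) = 2*R*(C + R) (q(C, R) = (C + R)*(2*R) = 2*R*(C + R))
F(u) = sqrt(-49 + u)/2 (F(u) = sqrt(u - 49)/2 = sqrt(-49 + u)/2)
(27265 - 430054)/(F(494) + q(-79, 557)) = (27265 - 430054)/(sqrt(-49 + 494)/2 + 2*557*(-79 + 557)) = -402789/(sqrt(445)/2 + 2*557*478) = -402789/(sqrt(445)/2 + 532492) = -402789/(532492 + sqrt(445)/2)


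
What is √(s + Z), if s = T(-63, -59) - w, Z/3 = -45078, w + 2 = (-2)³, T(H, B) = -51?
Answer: 5*I*√5411 ≈ 367.8*I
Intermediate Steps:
w = -10 (w = -2 + (-2)³ = -2 - 8 = -10)
Z = -135234 (Z = 3*(-45078) = -135234)
s = -41 (s = -51 - 1*(-10) = -51 + 10 = -41)
√(s + Z) = √(-41 - 135234) = √(-135275) = 5*I*√5411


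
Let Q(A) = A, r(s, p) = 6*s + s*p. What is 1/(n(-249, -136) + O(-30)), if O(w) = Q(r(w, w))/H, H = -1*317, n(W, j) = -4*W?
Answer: 317/315012 ≈ 0.0010063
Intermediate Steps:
r(s, p) = 6*s + p*s
H = -317
O(w) = -w*(6 + w)/317 (O(w) = (w*(6 + w))/(-317) = (w*(6 + w))*(-1/317) = -w*(6 + w)/317)
1/(n(-249, -136) + O(-30)) = 1/(-4*(-249) - 1/317*(-30)*(6 - 30)) = 1/(996 - 1/317*(-30)*(-24)) = 1/(996 - 720/317) = 1/(315012/317) = 317/315012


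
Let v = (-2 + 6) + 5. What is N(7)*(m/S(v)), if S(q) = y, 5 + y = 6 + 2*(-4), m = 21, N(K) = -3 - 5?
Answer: 24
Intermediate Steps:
N(K) = -8
y = -7 (y = -5 + (6 + 2*(-4)) = -5 + (6 - 8) = -5 - 2 = -7)
v = 9 (v = 4 + 5 = 9)
S(q) = -7
N(7)*(m/S(v)) = -168/(-7) = -168*(-1)/7 = -8*(-3) = 24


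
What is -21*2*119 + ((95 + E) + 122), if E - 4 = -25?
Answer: -4802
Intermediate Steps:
E = -21 (E = 4 - 25 = -21)
-21*2*119 + ((95 + E) + 122) = -21*2*119 + ((95 - 21) + 122) = -42*119 + (74 + 122) = -4998 + 196 = -4802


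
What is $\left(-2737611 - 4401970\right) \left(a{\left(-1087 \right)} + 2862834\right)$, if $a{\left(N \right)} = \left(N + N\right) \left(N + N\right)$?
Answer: $-54183065562910$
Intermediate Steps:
$a{\left(N \right)} = 4 N^{2}$ ($a{\left(N \right)} = 2 N 2 N = 4 N^{2}$)
$\left(-2737611 - 4401970\right) \left(a{\left(-1087 \right)} + 2862834\right) = \left(-2737611 - 4401970\right) \left(4 \left(-1087\right)^{2} + 2862834\right) = - 7139581 \left(4 \cdot 1181569 + 2862834\right) = - 7139581 \left(4726276 + 2862834\right) = \left(-7139581\right) 7589110 = -54183065562910$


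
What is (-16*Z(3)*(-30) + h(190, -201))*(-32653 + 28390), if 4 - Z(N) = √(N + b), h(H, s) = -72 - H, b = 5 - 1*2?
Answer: -7068054 + 2046240*√6 ≈ -2.0558e+6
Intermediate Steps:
b = 3 (b = 5 - 2 = 3)
Z(N) = 4 - √(3 + N) (Z(N) = 4 - √(N + 3) = 4 - √(3 + N))
(-16*Z(3)*(-30) + h(190, -201))*(-32653 + 28390) = (-16*(4 - √(3 + 3))*(-30) + (-72 - 1*190))*(-32653 + 28390) = (-16*(4 - √6)*(-30) + (-72 - 190))*(-4263) = ((-64 + 16*√6)*(-30) - 262)*(-4263) = ((1920 - 480*√6) - 262)*(-4263) = (1658 - 480*√6)*(-4263) = -7068054 + 2046240*√6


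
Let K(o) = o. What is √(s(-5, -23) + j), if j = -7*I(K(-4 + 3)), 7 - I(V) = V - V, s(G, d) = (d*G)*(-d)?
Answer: 2*√649 ≈ 50.951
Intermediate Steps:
s(G, d) = -G*d² (s(G, d) = (G*d)*(-d) = -G*d²)
I(V) = 7 (I(V) = 7 - (V - V) = 7 - 1*0 = 7 + 0 = 7)
j = -49 (j = -7*7 = -1*49 = -49)
√(s(-5, -23) + j) = √(-1*(-5)*(-23)² - 49) = √(-1*(-5)*529 - 49) = √(2645 - 49) = √2596 = 2*√649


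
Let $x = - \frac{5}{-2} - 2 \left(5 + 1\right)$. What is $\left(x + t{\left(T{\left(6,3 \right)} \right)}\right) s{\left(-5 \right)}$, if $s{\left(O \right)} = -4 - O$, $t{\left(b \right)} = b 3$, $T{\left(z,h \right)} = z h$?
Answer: $\frac{89}{2} \approx 44.5$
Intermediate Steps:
$T{\left(z,h \right)} = h z$
$t{\left(b \right)} = 3 b$
$x = - \frac{19}{2}$ ($x = \left(-5\right) \left(- \frac{1}{2}\right) - 12 = \frac{5}{2} - 12 = - \frac{19}{2} \approx -9.5$)
$\left(x + t{\left(T{\left(6,3 \right)} \right)}\right) s{\left(-5 \right)} = \left(- \frac{19}{2} + 3 \cdot 3 \cdot 6\right) \left(-4 - -5\right) = \left(- \frac{19}{2} + 3 \cdot 18\right) \left(-4 + 5\right) = \left(- \frac{19}{2} + 54\right) 1 = \frac{89}{2} \cdot 1 = \frac{89}{2}$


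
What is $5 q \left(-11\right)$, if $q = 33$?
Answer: $-1815$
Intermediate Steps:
$5 q \left(-11\right) = 5 \cdot 33 \left(-11\right) = 165 \left(-11\right) = -1815$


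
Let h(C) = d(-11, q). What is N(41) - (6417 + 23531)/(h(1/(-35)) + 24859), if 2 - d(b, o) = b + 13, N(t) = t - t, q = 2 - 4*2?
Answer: -29948/24859 ≈ -1.2047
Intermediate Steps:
q = -6 (q = 2 - 8 = -6)
N(t) = 0
d(b, o) = -11 - b (d(b, o) = 2 - (b + 13) = 2 - (13 + b) = 2 + (-13 - b) = -11 - b)
h(C) = 0 (h(C) = -11 - 1*(-11) = -11 + 11 = 0)
N(41) - (6417 + 23531)/(h(1/(-35)) + 24859) = 0 - (6417 + 23531)/(0 + 24859) = 0 - 29948/24859 = -29948/24859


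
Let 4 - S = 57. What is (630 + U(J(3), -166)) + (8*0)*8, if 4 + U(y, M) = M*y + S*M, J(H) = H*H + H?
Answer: 7432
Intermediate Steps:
S = -53 (S = 4 - 1*57 = 4 - 57 = -53)
J(H) = H + H**2 (J(H) = H**2 + H = H + H**2)
U(y, M) = -4 - 53*M + M*y (U(y, M) = -4 + (M*y - 53*M) = -4 + (-53*M + M*y) = -4 - 53*M + M*y)
(630 + U(J(3), -166)) + (8*0)*8 = (630 + (-4 - 53*(-166) - 498*(1 + 3))) + (8*0)*8 = (630 + (-4 + 8798 - 498*4)) + 0*8 = (630 + (-4 + 8798 - 166*12)) + 0 = (630 + (-4 + 8798 - 1992)) + 0 = (630 + 6802) + 0 = 7432 + 0 = 7432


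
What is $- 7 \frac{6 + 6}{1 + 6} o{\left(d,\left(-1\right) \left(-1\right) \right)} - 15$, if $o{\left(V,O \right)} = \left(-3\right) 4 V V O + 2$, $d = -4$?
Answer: $2265$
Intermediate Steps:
$o{\left(V,O \right)} = 2 - 12 O V^{2}$ ($o{\left(V,O \right)} = - 12 V V O + 2 = - 12 V^{2} O + 2 = - 12 O V^{2} + 2 = 2 - 12 O V^{2}$)
$- 7 \frac{6 + 6}{1 + 6} o{\left(d,\left(-1\right) \left(-1\right) \right)} - 15 = - 7 \frac{6 + 6}{1 + 6} \left(2 - 12 \left(\left(-1\right) \left(-1\right)\right) \left(-4\right)^{2}\right) - 15 = - 7 \cdot \frac{12}{7} \left(2 - 12 \cdot 16\right) - 15 = - 7 \cdot 12 \cdot \frac{1}{7} \left(2 - 192\right) - 15 = \left(-7\right) \frac{12}{7} \left(-190\right) - 15 = \left(-12\right) \left(-190\right) - 15 = 2280 - 15 = 2265$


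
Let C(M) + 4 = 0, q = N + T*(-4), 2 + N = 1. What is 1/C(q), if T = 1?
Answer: -¼ ≈ -0.25000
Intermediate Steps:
N = -1 (N = -2 + 1 = -1)
q = -5 (q = -1 + 1*(-4) = -1 - 4 = -5)
C(M) = -4 (C(M) = -4 + 0 = -4)
1/C(q) = 1/(-4) = -¼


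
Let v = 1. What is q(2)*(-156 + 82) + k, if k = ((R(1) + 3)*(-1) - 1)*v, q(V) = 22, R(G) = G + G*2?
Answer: -1635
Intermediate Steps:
R(G) = 3*G (R(G) = G + 2*G = 3*G)
k = -7 (k = ((3*1 + 3)*(-1) - 1)*1 = ((3 + 3)*(-1) - 1)*1 = (6*(-1) - 1)*1 = (-6 - 1)*1 = -7*1 = -7)
q(2)*(-156 + 82) + k = 22*(-156 + 82) - 7 = 22*(-74) - 7 = -1628 - 7 = -1635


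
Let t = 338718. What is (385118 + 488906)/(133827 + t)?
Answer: 874024/472545 ≈ 1.8496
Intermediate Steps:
(385118 + 488906)/(133827 + t) = (385118 + 488906)/(133827 + 338718) = 874024/472545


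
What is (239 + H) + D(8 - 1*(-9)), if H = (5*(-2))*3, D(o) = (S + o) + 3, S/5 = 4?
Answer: 249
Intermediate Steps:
S = 20 (S = 5*4 = 20)
D(o) = 23 + o (D(o) = (20 + o) + 3 = 23 + o)
H = -30 (H = -10*3 = -30)
(239 + H) + D(8 - 1*(-9)) = (239 - 30) + (23 + (8 - 1*(-9))) = 209 + (23 + (8 + 9)) = 209 + (23 + 17) = 209 + 40 = 249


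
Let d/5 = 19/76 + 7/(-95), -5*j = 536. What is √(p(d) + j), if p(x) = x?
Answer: 201*I*√95/190 ≈ 10.311*I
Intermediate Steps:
j = -536/5 (j = -⅕*536 = -536/5 ≈ -107.20)
d = 67/76 (d = 5*(19/76 + 7/(-95)) = 5*(19*(1/76) + 7*(-1/95)) = 5*(¼ - 7/95) = 5*(67/380) = 67/76 ≈ 0.88158)
√(p(d) + j) = √(67/76 - 536/5) = √(-40401/380) = 201*I*√95/190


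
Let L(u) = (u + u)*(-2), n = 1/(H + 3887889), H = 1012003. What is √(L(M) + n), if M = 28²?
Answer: I*√18823010222319603/2449946 ≈ 56.0*I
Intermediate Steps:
M = 784
n = 1/4899892 (n = 1/(1012003 + 3887889) = 1/4899892 ≈ 2.0409e-7)
L(u) = -4*u (L(u) = (2*u)*(-2) = -4*u)
√(L(M) + n) = √(-4*784 + 1/4899892) = √(-3136 + 1/4899892) = √(-15366061311/4899892) = I*√18823010222319603/2449946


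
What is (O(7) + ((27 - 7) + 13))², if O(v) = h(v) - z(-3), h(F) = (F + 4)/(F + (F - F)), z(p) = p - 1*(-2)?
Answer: 62001/49 ≈ 1265.3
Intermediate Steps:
z(p) = 2 + p (z(p) = p + 2 = 2 + p)
h(F) = (4 + F)/F (h(F) = (4 + F)/(F + 0) = (4 + F)/F)
O(v) = 1 + (4 + v)/v (O(v) = (4 + v)/v - (2 - 3) = (4 + v)/v - 1*(-1) = (4 + v)/v + 1 = 1 + (4 + v)/v)
(O(7) + ((27 - 7) + 13))² = ((2 + 4/7) + ((27 - 7) + 13))² = ((2 + 4*(⅐)) + (20 + 13))² = ((2 + 4/7) + 33)² = (18/7 + 33)² = (249/7)² = 62001/49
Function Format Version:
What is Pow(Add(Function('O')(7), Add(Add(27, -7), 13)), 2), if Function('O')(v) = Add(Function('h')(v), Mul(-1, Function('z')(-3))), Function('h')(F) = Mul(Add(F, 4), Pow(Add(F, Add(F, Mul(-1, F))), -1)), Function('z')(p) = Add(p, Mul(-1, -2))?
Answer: Rational(62001, 49) ≈ 1265.3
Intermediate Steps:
Function('z')(p) = Add(2, p) (Function('z')(p) = Add(p, 2) = Add(2, p))
Function('h')(F) = Mul(Pow(F, -1), Add(4, F)) (Function('h')(F) = Mul(Add(4, F), Pow(Add(F, 0), -1)) = Mul(Add(4, F), Pow(F, -1)) = Mul(Pow(F, -1), Add(4, F)))
Function('O')(v) = Add(1, Mul(Pow(v, -1), Add(4, v))) (Function('O')(v) = Add(Mul(Pow(v, -1), Add(4, v)), Mul(-1, Add(2, -3))) = Add(Mul(Pow(v, -1), Add(4, v)), Mul(-1, -1)) = Add(Mul(Pow(v, -1), Add(4, v)), 1) = Add(1, Mul(Pow(v, -1), Add(4, v))))
Pow(Add(Function('O')(7), Add(Add(27, -7), 13)), 2) = Pow(Add(Add(2, Mul(4, Pow(7, -1))), Add(Add(27, -7), 13)), 2) = Pow(Add(Add(2, Mul(4, Rational(1, 7))), Add(20, 13)), 2) = Pow(Add(Add(2, Rational(4, 7)), 33), 2) = Pow(Add(Rational(18, 7), 33), 2) = Pow(Rational(249, 7), 2) = Rational(62001, 49)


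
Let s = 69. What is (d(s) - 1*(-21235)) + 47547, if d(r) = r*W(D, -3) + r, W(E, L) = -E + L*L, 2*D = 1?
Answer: 138875/2 ≈ 69438.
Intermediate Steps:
D = ½ (D = (½)*1 = ½ ≈ 0.50000)
W(E, L) = L² - E (W(E, L) = -E + L² = L² - E)
d(r) = 19*r/2 (d(r) = r*((-3)² - 1*½) + r = r*(9 - ½) + r = r*(17/2) + r = 17*r/2 + r = 19*r/2)
(d(s) - 1*(-21235)) + 47547 = ((19/2)*69 - 1*(-21235)) + 47547 = (1311/2 + 21235) + 47547 = 43781/2 + 47547 = 138875/2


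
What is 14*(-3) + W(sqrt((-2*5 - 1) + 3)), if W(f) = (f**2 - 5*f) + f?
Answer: -50 - 8*I*sqrt(2) ≈ -50.0 - 11.314*I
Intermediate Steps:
W(f) = f**2 - 4*f
14*(-3) + W(sqrt((-2*5 - 1) + 3)) = 14*(-3) + sqrt((-2*5 - 1) + 3)*(-4 + sqrt((-2*5 - 1) + 3)) = -42 + sqrt((-10 - 1) + 3)*(-4 + sqrt((-10 - 1) + 3)) = -42 + sqrt(-11 + 3)*(-4 + sqrt(-11 + 3)) = -42 + sqrt(-8)*(-4 + sqrt(-8)) = -42 + (2*I*sqrt(2))*(-4 + 2*I*sqrt(2)) = -42 + 2*I*sqrt(2)*(-4 + 2*I*sqrt(2))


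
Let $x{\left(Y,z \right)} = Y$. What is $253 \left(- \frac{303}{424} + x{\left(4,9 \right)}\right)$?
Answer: $\frac{352429}{424} \approx 831.2$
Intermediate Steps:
$253 \left(- \frac{303}{424} + x{\left(4,9 \right)}\right) = 253 \left(- \frac{303}{424} + 4\right) = 253 \cdot \frac{1393}{424} = \frac{352429}{424}$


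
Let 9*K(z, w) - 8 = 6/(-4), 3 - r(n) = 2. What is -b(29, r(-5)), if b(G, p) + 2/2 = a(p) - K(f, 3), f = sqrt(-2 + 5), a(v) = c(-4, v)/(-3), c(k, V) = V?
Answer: 37/18 ≈ 2.0556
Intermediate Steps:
a(v) = -v/3 (a(v) = v/(-3) = v*(-1/3) = -v/3)
r(n) = 1 (r(n) = 3 - 1*2 = 3 - 2 = 1)
f = sqrt(3) ≈ 1.7320
K(z, w) = 13/18 (K(z, w) = 8/9 + (6/(-4))/9 = 8/9 + (6*(-1/4))/9 = 8/9 + (1/9)*(-3/2) = 8/9 - 1/6 = 13/18)
b(G, p) = -31/18 - p/3 (b(G, p) = -1 + (-p/3 - 1*13/18) = -1 + (-p/3 - 13/18) = -1 + (-13/18 - p/3) = -31/18 - p/3)
-b(29, r(-5)) = -(-31/18 - 1/3*1) = -(-31/18 - 1/3) = -1*(-37/18) = 37/18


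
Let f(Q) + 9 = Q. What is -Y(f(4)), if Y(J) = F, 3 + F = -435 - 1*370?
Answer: 808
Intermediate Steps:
f(Q) = -9 + Q
F = -808 (F = -3 + (-435 - 1*370) = -3 + (-435 - 370) = -3 - 805 = -808)
Y(J) = -808
-Y(f(4)) = -1*(-808) = 808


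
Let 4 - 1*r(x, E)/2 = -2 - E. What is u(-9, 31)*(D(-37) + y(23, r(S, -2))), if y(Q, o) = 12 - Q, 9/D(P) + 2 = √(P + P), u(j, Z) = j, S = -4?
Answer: 1314/13 + 27*I*√74/26 ≈ 101.08 + 8.9332*I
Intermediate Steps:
D(P) = 9/(-2 + √2*√P) (D(P) = 9/(-2 + √(P + P)) = 9/(-2 + √(2*P)) = 9/(-2 + √2*√P))
r(x, E) = 12 + 2*E (r(x, E) = 8 - 2*(-2 - E) = 8 + (4 + 2*E) = 12 + 2*E)
u(-9, 31)*(D(-37) + y(23, r(S, -2))) = -9*(9/(-2 + √2*√(-37)) + (12 - 1*23)) = -9*(9/(-2 + √2*(I*√37)) + (12 - 23)) = -9*(9/(-2 + I*√74) - 11) = -9*(-11 + 9/(-2 + I*√74)) = 99 - 81/(-2 + I*√74)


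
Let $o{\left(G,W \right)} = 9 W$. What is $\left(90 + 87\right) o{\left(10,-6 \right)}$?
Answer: $-9558$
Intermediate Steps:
$\left(90 + 87\right) o{\left(10,-6 \right)} = \left(90 + 87\right) 9 \left(-6\right) = 177 \left(-54\right) = -9558$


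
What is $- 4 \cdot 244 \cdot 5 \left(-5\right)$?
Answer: $24400$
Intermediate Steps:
$- 4 \cdot 244 \cdot 5 \left(-5\right) = - 4 \cdot 244 \left(-25\right) = \left(-4\right) \left(-6100\right) = 24400$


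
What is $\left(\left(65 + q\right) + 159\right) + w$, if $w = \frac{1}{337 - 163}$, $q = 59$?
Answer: $\frac{49243}{174} \approx 283.01$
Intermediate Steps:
$w = \frac{1}{174} \approx 0.0057471$
$\left(\left(65 + q\right) + 159\right) + w = \left(\left(65 + 59\right) + 159\right) + \frac{1}{174} = \left(124 + 159\right) + \frac{1}{174} = 283 + \frac{1}{174} = \frac{49243}{174}$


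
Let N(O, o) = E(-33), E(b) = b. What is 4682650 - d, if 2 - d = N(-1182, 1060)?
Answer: 4682615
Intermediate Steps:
N(O, o) = -33
d = 35 (d = 2 - 1*(-33) = 2 + 33 = 35)
4682650 - d = 4682650 - 1*35 = 4682650 - 35 = 4682615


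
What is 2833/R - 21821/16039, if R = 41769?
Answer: -866002862/669932991 ≈ -1.2927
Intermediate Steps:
2833/R - 21821/16039 = 2833/41769 - 21821/16039 = -866002862/669932991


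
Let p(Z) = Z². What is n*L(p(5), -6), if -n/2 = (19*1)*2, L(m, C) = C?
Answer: 456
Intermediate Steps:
n = -76 (n = -2*19*1*2 = -38*2 = -2*38 = -76)
n*L(p(5), -6) = -76*(-6) = 456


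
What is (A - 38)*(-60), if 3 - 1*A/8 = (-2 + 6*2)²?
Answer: 48840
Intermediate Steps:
A = -776 (A = 24 - 8*(-2 + 6*2)² = 24 - 8*(-2 + 12)² = 24 - 8*10² = 24 - 8*100 = 24 - 800 = -776)
(A - 38)*(-60) = (-776 - 38)*(-60) = -814*(-60) = 48840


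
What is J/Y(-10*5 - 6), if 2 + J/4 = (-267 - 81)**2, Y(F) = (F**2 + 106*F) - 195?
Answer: -484408/2995 ≈ -161.74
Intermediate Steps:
Y(F) = -195 + F**2 + 106*F
J = 484408 (J = -8 + 4*(-267 - 81)**2 = -8 + 4*(-348)**2 = -8 + 4*121104 = -8 + 484416 = 484408)
J/Y(-10*5 - 6) = 484408/(-195 + (-10*5 - 6)**2 + 106*(-10*5 - 6)) = 484408/(-195 + (-50 - 6)**2 + 106*(-50 - 6)) = 484408/(-195 + (-56)**2 + 106*(-56)) = 484408/(-195 + 3136 - 5936) = 484408/(-2995) = 484408*(-1/2995) = -484408/2995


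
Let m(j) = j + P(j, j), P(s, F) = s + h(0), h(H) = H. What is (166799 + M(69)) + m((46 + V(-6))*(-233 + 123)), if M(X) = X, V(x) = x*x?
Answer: 148828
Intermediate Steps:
V(x) = x²
P(s, F) = s (P(s, F) = s + 0 = s)
m(j) = 2*j (m(j) = j + j = 2*j)
(166799 + M(69)) + m((46 + V(-6))*(-233 + 123)) = (166799 + 69) + 2*((46 + (-6)²)*(-233 + 123)) = 166868 + 2*((46 + 36)*(-110)) = 166868 + 2*(82*(-110)) = 166868 + 2*(-9020) = 166868 - 18040 = 148828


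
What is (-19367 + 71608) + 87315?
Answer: 139556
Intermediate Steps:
(-19367 + 71608) + 87315 = 52241 + 87315 = 139556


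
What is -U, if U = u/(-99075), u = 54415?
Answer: 10883/19815 ≈ 0.54923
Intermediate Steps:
U = -10883/19815 (U = 54415/(-99075) = 54415*(-1/99075) = -10883/19815 ≈ -0.54923)
-U = -1*(-10883/19815) = 10883/19815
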